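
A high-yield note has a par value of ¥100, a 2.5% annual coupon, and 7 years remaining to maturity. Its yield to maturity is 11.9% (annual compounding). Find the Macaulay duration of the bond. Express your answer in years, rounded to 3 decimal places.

6.308 years

Periodic yield y = 0.119. Discount each cash flow and weight by its year:
  t   CF        PV=CF/(1+0.119)^t    t·PV
  1         2.50         2.2341         2.2341
  2         2.50         1.9965         3.9931
  3         2.50         1.7842         5.3527
  4         2.50         1.5945         6.3779
  5         2.50         1.4249         7.1246
  6         2.50         1.2734         7.6403
  7       102.50        46.6566       326.5963
  Σ                     56.9643       359.3191
Price P = Σ PV = 56.9643.
Macaulay duration = Σ(t·PV) / P = 359.3191 / 56.9643 = 6.30779 years.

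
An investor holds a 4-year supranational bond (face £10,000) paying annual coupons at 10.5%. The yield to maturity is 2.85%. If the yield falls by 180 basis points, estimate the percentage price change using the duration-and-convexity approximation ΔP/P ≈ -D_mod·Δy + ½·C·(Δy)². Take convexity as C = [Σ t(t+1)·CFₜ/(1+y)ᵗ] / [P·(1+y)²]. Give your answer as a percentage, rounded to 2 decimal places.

With y = 0.0285:
  t   CF        PV=CF/(1+0.0285)^t    t·PV        t(t+1)·PV
  1     1,050.00     1,020.9042     1,020.9042       2,041.8085
  2     1,050.00       992.6147     1,985.2294       5,955.6883
  3     1,050.00       965.1091     2,895.3273      11,581.3092
  4    11,050.00     9,875.1817    39,500.7267     197,503.6334
  Σ                 12,853.8097    45,402.1876     217,082.4393
P = 12,853.8097; D_Mac = 3.53220 yrs; D_mod = 3.43432 yrs; C = 15.96556.
Duration effect: -3.43432 × (-0.018) = +0.061818
Convexity effect: 0.5 × 15.96556 × (-0.018)² = +0.0025864
ΔP/P ≈ +0.061818 + 0.0025864 = +0.064404 = +6.4404%.

+6.44%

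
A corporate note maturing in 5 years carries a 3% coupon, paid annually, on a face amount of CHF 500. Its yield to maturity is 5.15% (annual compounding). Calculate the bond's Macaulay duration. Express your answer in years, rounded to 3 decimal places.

4.701 years

Periodic yield y = 0.0515. Discount each cash flow and weight by its year:
  t   CF        PV=CF/(1+0.0515)^t    t·PV
  1        15.00        14.2653        14.2653
  2        15.00        13.5667        27.1333
  3        15.00        12.9022        38.7066
  4        15.00        12.2703        49.0811
  5       515.00       400.6460     2,003.2302
  Σ                    453.6505     2,132.4164
Price P = Σ PV = 453.6505.
Macaulay duration = Σ(t·PV) / P = 2,132.4164 / 453.6505 = 4.70057 years.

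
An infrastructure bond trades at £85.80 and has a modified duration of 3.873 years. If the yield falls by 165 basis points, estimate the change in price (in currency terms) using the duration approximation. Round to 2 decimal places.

+£5.48

Duration approximation: ΔP/P ≈ -D_mod · Δy = -3.873 × (-0.0165) = +0.0639045.
ΔP ≈ 85.80 × (+0.0639045) = +5.4830061.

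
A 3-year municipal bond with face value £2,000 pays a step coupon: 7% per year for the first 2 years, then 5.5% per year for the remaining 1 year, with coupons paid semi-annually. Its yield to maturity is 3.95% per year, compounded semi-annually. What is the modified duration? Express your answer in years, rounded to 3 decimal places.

2.716 years

Periodic yield y = 0.01975. First find Macaulay duration:
  t   CF        PV=CF/(1+0.01975)^t    t·PV
  1        70.00        68.6443        68.6443
  2        70.00        67.3148       134.6296
  3        70.00        66.0111       198.0333
  4        70.00        64.7326       258.9305
  5        55.00        49.8763       249.3814
  6     2,055.00     1,827.4670    10,964.8020
  Σ                  2,144.0461    11,874.4210
P = 2,144.0461; Macaulay duration = 11,874.4210 / 2,144.0461 = 5.53832 half-year periods = 2.76916 years.
Modified duration = D_Mac / (1 + y) = 2.76916 / 1.01975 = 2.71553 years.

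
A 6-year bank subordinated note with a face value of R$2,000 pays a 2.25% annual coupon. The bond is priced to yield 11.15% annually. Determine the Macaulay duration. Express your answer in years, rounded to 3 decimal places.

5.575 years

Periodic yield y = 0.1115. Discount each cash flow and weight by its year:
  t   CF        PV=CF/(1+0.1115)^t    t·PV
  1        45.00        40.4858        40.4858
  2        45.00        36.4245        72.8490
  3        45.00        32.7706        98.3117
  4        45.00        29.4832       117.9328
  5        45.00        26.5256       132.6280
  6     2,045.00     1,084.5174     6,507.1042
  Σ                  1,250.2071     6,969.3115
Price P = Σ PV = 1,250.2071.
Macaulay duration = Σ(t·PV) / P = 6,969.3115 / 1,250.2071 = 5.57453 years.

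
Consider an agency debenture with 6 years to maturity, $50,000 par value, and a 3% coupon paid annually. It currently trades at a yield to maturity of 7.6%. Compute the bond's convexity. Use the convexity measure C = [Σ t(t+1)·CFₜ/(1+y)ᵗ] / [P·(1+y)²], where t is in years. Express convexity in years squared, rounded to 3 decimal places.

32.410

With y = 0.076:
  t   CF        PV=CF/(1+0.076)^t    t·PV        t(t+1)·PV
  1     1,500.00     1,394.0520     1,394.0520       2,788.1041
  2     1,500.00     1,295.5874     2,591.1748       7,773.5244
  3     1,500.00     1,204.0775     3,612.2325      14,448.9301
  4     1,500.00     1,119.0311     4,476.1246      22,380.6229
  5     1,500.00     1,039.9918     5,199.9588      31,199.7531
  6    51,500.00    33,184.3718   199,106.2310   1,393,743.6171
  Σ                 39,237.1117   216,379.7738   1,472,334.5517
P = 39,237.1117.
Convexity = Σ t(t+1)·PV / [P·(1+y)²] = 1,472,334.5517 / (39,237.1117 × 1.157776) = 32.41044.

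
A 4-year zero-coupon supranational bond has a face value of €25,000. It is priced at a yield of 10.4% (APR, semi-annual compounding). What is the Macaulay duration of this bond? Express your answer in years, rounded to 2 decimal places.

A zero-coupon bond has a single cash flow at maturity, so its Macaulay duration equals its maturity: 4 years.
(Equivalently: 8 semi-annual periods ÷ 2 = 4 years.)

4.00 years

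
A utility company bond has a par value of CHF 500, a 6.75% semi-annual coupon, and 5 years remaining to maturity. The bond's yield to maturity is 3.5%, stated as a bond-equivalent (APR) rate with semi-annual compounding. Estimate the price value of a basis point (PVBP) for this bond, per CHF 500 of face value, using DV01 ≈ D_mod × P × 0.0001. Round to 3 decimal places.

Periodic yield y = 0.0175.
  t   CF        PV=CF/(1+0.0175)^t    t·PV
  1       16.875        16.5848        16.5848
  2       16.875        16.2995        32.5990
  3       16.875        16.0192        48.0576
  4       16.875        15.7437        62.9747
  5       16.875        15.4729        77.3645
  6       16.875        15.2068        91.2407
  7       16.875        14.9452       104.6167
  8       16.875        14.6882       117.5056
  9       16.875        14.4356       129.9202
  10     516.875       434.5516     4,345.5159
  Σ                    573.9474     5,026.3796
P = 573.9474; D_Mac = 8.75756 half-year periods = 4.37878 yrs; D_mod = 4.30347 yrs.
DV01 ≈ 4.30347 × 573.9474 × 0.0001 = 0.246997.

CHF 0.247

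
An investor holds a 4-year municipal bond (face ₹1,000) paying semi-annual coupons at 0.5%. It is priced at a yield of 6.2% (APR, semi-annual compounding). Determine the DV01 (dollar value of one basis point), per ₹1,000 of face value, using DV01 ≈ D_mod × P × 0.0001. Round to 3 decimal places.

Periodic yield y = 0.031.
  t   CF        PV=CF/(1+0.031)^t    t·PV
  1         2.50         2.4248         2.4248
  2         2.50         2.3519         4.7038
  3         2.50         2.2812         6.8436
  4         2.50         2.2126         8.8504
  5         2.50         2.1461        10.7304
  6         2.50         2.0816        12.4893
  7         2.50         2.0190        14.1328
  8     1,002.50       785.2629     6,282.1029
  Σ                    800.7800     6,342.2782
P = 800.7800; D_Mac = 7.92013 half-year periods = 3.96006 yrs; D_mod = 3.84099 yrs.
DV01 ≈ 3.84099 × 800.7800 × 0.0001 = 0.307579.

₹0.308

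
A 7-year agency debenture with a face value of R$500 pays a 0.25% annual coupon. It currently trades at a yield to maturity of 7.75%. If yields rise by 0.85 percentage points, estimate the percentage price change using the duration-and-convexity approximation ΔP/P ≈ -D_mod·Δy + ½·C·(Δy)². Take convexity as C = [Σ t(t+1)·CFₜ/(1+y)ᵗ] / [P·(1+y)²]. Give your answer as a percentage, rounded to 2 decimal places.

-5.29%

With y = 0.0775:
  t   CF        PV=CF/(1+0.0775)^t    t·PV        t(t+1)·PV
  1         1.25         1.1601         1.1601           2.3202
  2         1.25         1.0767         2.1533           6.4599
  3         1.25         0.9992         2.9976          11.9906
  4         1.25         0.9273         3.7094          18.5469
  5         1.25         0.8606         4.3032          25.8193
  6         1.25         0.7987         4.7924          33.5471
  7       501.25       297.2579     2,080.8054      16,646.4435
  Σ                    303.0806     2,099.9215      16,745.1275
P = 303.0806; D_Mac = 6.92859 yrs; D_mod = 6.43025 yrs; C = 47.58781.
Duration effect: -6.43025 × (+0.0085) = -0.054657
Convexity effect: 0.5 × 47.58781 × (0.0085)² = +0.0017191
ΔP/P ≈ -0.054657 + 0.0017191 = -0.052938 = -5.2938%.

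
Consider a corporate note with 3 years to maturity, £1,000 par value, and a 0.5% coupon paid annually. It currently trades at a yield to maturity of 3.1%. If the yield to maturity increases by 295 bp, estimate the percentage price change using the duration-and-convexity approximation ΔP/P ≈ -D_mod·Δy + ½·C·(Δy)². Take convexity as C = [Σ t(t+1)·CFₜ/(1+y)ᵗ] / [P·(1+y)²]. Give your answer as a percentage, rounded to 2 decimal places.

With y = 0.031:
  t   CF        PV=CF/(1+0.031)^t    t·PV        t(t+1)·PV
  1         5.00         4.8497         4.8497           9.6993
  2         5.00         4.7038         9.4077          28.2230
  3     1,005.00       917.0438     2,751.1313      11,004.5253
  Σ                    926.5973     2,765.3887      11,042.4476
P = 926.5973; D_Mac = 2.98446 yrs; D_mod = 2.89472 yrs; C = 11.21133.
Duration effect: -2.89472 × (+0.0295) = -0.085394
Convexity effect: 0.5 × 11.21133 × (0.0295)² = +0.0048783
ΔP/P ≈ -0.085394 + 0.0048783 = -0.080516 = -8.0516%.

-8.05%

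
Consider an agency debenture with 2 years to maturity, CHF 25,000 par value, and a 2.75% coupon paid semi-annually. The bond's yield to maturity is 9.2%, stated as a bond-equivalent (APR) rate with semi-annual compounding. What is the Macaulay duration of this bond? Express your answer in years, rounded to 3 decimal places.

1.957 years

Periodic yield y = 0.046. Discount each cash flow and weight by its period:
  t   CF        PV=CF/(1+0.046)^t    t·PV
  1       343.75       328.6329       328.6329
  2       343.75       314.1806       628.3612
  3       343.75       300.3638       901.0915
  4    25,343.75    21,171.1348    84,684.5393
  Σ                 22,114.3121    86,542.6249
Price P = Σ PV = 22,114.3121.
Macaulay duration = Σ(t·PV) / P = 86,542.6249 / 22,114.3121 = 3.91342 half-year periods.
In years: 3.91342 / 2 = 1.95671 years.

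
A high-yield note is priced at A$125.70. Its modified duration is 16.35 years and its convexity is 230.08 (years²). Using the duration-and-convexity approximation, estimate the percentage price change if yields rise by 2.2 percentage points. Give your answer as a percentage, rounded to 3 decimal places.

Duration effect: -D_mod·Δy = -16.35 × (+0.022) = -0.359700
Convexity effect: ½·C·(Δy)² = 0.5 × 230.08 × (0.022)² = +0.05567936
ΔP/P ≈ -0.359700 + 0.05567936 = -0.30402064
= -30.402064%.

-30.402%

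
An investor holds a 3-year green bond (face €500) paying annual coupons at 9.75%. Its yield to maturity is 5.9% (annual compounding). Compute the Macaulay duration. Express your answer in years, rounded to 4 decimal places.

Periodic yield y = 0.059. Discount each cash flow and weight by its year:
  t   CF        PV=CF/(1+0.059)^t    t·PV
  1        48.75        46.0340        46.0340
  2        48.75        43.4693        86.9386
  3       548.75       462.0475     1,386.1426
  Σ                    551.5508     1,519.1152
Price P = Σ PV = 551.5508.
Macaulay duration = Σ(t·PV) / P = 1,519.1152 / 551.5508 = 2.75426 years.

2.7543 years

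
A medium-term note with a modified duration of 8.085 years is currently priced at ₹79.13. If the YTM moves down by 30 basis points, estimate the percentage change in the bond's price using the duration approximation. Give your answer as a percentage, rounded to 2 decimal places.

+2.43%

Duration approximation: ΔP/P ≈ -D_mod · Δy = -8.085 × (-0.003) = +0.024255.
As a percentage: +2.4255%.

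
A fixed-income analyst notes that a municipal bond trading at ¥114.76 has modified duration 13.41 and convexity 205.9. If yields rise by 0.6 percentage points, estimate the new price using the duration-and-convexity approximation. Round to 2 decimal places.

Duration effect: -D_mod·Δy = -13.41 × (+0.006) = -0.080460
Convexity effect: ½·C·(Δy)² = 0.5 × 205.9 × (0.006)² = +0.0037062
ΔP/P ≈ -0.080460 + 0.0037062 = -0.0767538
New price ≈ 114.76 × (1 - 0.0767538) = 105.951733912.

¥105.95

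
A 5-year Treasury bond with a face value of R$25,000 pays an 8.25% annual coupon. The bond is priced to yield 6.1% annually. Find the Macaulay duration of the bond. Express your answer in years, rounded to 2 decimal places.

4.33 years

Periodic yield y = 0.061. Discount each cash flow and weight by its year:
  t   CF        PV=CF/(1+0.061)^t    t·PV
  1     2,062.50     1,943.9208     1,943.9208
  2     2,062.50     1,832.1591     3,664.3182
  3     2,062.50     1,726.8229     5,180.4688
  4     2,062.50     1,627.5428     6,510.1713
  5    27,062.50    20,127.5537   100,637.7685
  Σ                 27,257.9994   117,936.6476
Price P = Σ PV = 27,257.9994.
Macaulay duration = Σ(t·PV) / P = 117,936.6476 / 27,257.9994 = 4.32668 years.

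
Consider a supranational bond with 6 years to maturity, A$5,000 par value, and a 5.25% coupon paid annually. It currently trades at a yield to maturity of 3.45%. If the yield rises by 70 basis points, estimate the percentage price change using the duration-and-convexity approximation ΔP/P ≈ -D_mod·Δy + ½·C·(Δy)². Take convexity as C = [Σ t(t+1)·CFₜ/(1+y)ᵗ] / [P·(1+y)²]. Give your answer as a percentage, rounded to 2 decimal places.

With y = 0.0345:
  t   CF        PV=CF/(1+0.0345)^t    t·PV        t(t+1)·PV
  1       262.50       253.7458       253.7458         507.4915
  2       262.50       245.2835       490.5670       1,471.7009
  3       262.50       237.1034       711.3103       2,845.2411
  4       262.50       229.1962       916.7846       4,583.9231
  5       262.50       221.5526     1,107.7630       6,646.5777
  6     5,262.50     4,293.4770    25,760.8619     180,326.0332
  Σ                  5,480.3584    29,241.0325     196,380.9676
P = 5,480.3584; D_Mac = 5.33561 yrs; D_mod = 5.15767 yrs; C = 33.48339.
Duration effect: -5.15767 × (+0.007) = -0.036104
Convexity effect: 0.5 × 33.48339 × (0.007)² = +0.0008203
ΔP/P ≈ -0.036104 + 0.0008203 = -0.035283 = -3.5283%.

-3.53%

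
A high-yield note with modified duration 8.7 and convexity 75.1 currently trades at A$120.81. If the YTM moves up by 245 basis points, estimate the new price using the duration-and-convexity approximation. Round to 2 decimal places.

Duration effect: -D_mod·Δy = -8.7 × (+0.0245) = -0.213150
Convexity effect: ½·C·(Δy)² = 0.5 × 75.1 × (0.0245)² = +0.0225393875
ΔP/P ≈ -0.213150 + 0.0225393875 = -0.1906106125
New price ≈ 120.81 × (1 - 0.1906106125) = 97.782331903875.

A$97.78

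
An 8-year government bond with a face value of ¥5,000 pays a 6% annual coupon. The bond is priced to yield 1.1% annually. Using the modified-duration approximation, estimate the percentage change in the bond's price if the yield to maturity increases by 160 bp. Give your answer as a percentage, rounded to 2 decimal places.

Periodic yield y = 0.011. Modified duration first:
  t   CF        PV=CF/(1+0.011)^t    t·PV
  1       300.00       296.7359       296.7359
  2       300.00       293.5073       587.0146
  3       300.00       290.3139       870.9416
  4       300.00       287.1552     1,148.6207
  5       300.00       284.0308     1,420.1541
  6       300.00       280.9405     1,685.6429
  7       300.00       277.8838     1,945.1863
  8     5,300.00     4,855.8652    38,846.9218
  Σ                  6,866.4326    46,801.2180
P = 6,866.4326; D_Mac = 6.81594 yrs; D_mod = 6.81594/(1+0.011) = 6.74178 yrs.
ΔP/P ≈ -D_mod · Δy = -6.74178 × (+0.016) = -0.107869 = -10.7869%.

-10.79%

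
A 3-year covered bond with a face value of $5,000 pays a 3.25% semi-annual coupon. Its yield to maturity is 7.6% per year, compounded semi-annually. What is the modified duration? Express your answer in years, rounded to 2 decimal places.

Periodic yield y = 0.038. First find Macaulay duration:
  t   CF        PV=CF/(1+0.038)^t    t·PV
  1        81.25        78.2755        78.2755
  2        81.25        75.4100       150.8199
  3        81.25        72.6493       217.9478
  4        81.25        69.9897       279.9587
  5        81.25        67.4274       337.1371
  6     5,081.25     4,062.4352    24,374.6109
  Σ                  4,426.1870    25,438.7500
P = 4,426.1870; Macaulay duration = 25,438.7500 / 4,426.1870 = 5.74733 half-year periods = 2.87366 years.
Modified duration = D_Mac / (1 + y) = 2.87366 / 1.038 = 2.76846 years.

2.77 years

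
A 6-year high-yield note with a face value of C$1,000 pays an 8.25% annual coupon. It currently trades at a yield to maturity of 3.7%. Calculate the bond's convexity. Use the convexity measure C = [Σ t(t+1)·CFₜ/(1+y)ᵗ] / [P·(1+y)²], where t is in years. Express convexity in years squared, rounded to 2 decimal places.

With y = 0.037:
  t   CF        PV=CF/(1+0.037)^t    t·PV        t(t+1)·PV
  1        82.50        79.5564        79.5564         159.1128
  2        82.50        76.7179       153.4357         460.3071
  3        82.50        73.9806       221.9417         887.7669
  4        82.50        71.3410       285.3638       1,426.8191
  5        82.50        68.7955       343.9776       2,063.8656
  6     1,082.50       870.4731     5,222.8387      36,559.8712
  Σ                  1,240.8644     6,307.1140      41,557.7428
P = 1,240.8644.
Convexity = Σ t(t+1)·PV / [P·(1+y)²] = 41,557.7428 / (1,240.8644 × 1.075369) = 31.14369.

31.14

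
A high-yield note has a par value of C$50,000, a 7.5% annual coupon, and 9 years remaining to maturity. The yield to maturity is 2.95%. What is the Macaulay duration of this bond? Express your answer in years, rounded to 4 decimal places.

7.1886 years

Periodic yield y = 0.0295. Discount each cash flow and weight by its year:
  t   CF        PV=CF/(1+0.0295)^t    t·PV
  1     3,750.00     3,642.5449     3,642.5449
  2     3,750.00     3,538.1689     7,076.3379
  3     3,750.00     3,436.7838    10,310.3515
  4     3,750.00     3,338.3039    13,353.2154
  5     3,750.00     3,242.6458    16,213.2290
  6     3,750.00     3,149.7288    18,898.3728
  7     3,750.00     3,059.4743    21,416.3202
  8     3,750.00     2,971.8060    23,774.4483
  9    53,750.00    41,375.3147   372,377.8323
  Σ                 67,754.7712   487,062.6522
Price P = Σ PV = 67,754.7712.
Macaulay duration = Σ(t·PV) / P = 487,062.6522 / 67,754.7712 = 7.18861 years.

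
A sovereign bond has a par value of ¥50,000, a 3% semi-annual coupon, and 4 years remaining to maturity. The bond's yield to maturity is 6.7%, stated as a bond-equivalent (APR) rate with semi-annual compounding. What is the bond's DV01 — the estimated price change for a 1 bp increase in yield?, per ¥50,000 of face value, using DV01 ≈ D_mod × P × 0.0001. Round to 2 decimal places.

Periodic yield y = 0.0335.
  t   CF        PV=CF/(1+0.0335)^t    t·PV
  1       750.00       725.6894       725.6894
  2       750.00       702.1668     1,404.3336
  3       750.00       679.4067     2,038.2201
  4       750.00       657.3843     2,629.5373
  5       750.00       636.0758     3,180.3789
  6       750.00       615.4579     3,692.7476
  7       750.00       595.5084     4,168.5588
  8    50,750.00    38,989.9070   311,919.2557
  Σ                 43,601.5963   329,758.7215
P = 43,601.5963; D_Mac = 7.56300 half-year periods = 3.78150 yrs; D_mod = 3.65892 yrs.
DV01 ≈ 3.65892 × 43,601.5963 × 0.0001 = 15.953494.

¥15.95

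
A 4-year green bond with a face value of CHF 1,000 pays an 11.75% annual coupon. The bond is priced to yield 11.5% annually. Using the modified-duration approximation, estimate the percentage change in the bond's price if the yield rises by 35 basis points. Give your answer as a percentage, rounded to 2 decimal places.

-1.07%

Periodic yield y = 0.115. Modified duration first:
  t   CF        PV=CF/(1+0.115)^t    t·PV
  1       117.50       105.3812       105.3812
  2       117.50        94.5123       189.0245
  3       117.50        84.7644       254.2931
  4     1,117.50       723.0163     2,892.0650
  Σ                  1,007.6740     3,440.7638
P = 1,007.6740; D_Mac = 3.41456 yrs; D_mod = 3.41456/(1+0.115) = 3.06239 yrs.
ΔP/P ≈ -D_mod · Δy = -3.06239 × (+0.0035) = -0.010718 = -1.0718%.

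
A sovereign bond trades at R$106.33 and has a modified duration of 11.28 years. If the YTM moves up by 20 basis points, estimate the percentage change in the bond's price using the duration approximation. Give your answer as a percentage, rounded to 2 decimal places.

-2.26%

Duration approximation: ΔP/P ≈ -D_mod · Δy = -11.28 × (+0.002) = -0.022560.
As a percentage: -2.2560%.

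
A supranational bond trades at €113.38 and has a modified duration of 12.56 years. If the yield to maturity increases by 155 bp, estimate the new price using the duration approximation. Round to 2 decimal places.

€91.31

Duration approximation: ΔP/P ≈ -D_mod · Δy = -12.56 × (+0.0155) = -0.194680.
New price ≈ 113.38 × (1 - 0.194680) = 91.3071816.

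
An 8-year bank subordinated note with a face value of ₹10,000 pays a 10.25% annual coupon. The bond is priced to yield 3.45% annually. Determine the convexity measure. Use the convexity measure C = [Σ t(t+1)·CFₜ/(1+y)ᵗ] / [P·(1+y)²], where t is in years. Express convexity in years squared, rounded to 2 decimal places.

47.61

With y = 0.0345:
  t   CF        PV=CF/(1+0.0345)^t    t·PV        t(t+1)·PV
  1     1,025.00       990.8168       990.8168       1,981.6336
  2     1,025.00       957.7736     1,915.5473       5,746.6418
  3     1,025.00       925.8324     2,777.4972      11,109.9889
  4     1,025.00       894.9564     3,579.8257      17,899.1283
  5     1,025.00       865.1101     4,325.5506      25,953.3035
  6     1,025.00       836.2592     5,017.5550      35,122.8853
  7     1,025.00       808.3704     5,658.5928      45,268.7422
  8    11,025.00     8,404.9404    67,239.5232     605,155.7087
  Σ                 14,684.0594    91,504.9086     748,238.0324
P = 14,684.0594.
Convexity = Σ t(t+1)·PV / [P·(1+y)²] = 748,238.0324 / (14,684.0594 × 1.070190) = 47.61378.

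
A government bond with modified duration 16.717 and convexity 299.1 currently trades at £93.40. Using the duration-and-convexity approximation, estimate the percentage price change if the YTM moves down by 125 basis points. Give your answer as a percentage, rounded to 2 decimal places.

+23.23%

Duration effect: -D_mod·Δy = -16.717 × (-0.0125) = +0.2089625
Convexity effect: ½·C·(Δy)² = 0.5 × 299.1 × (-0.0125)² = +0.0233671875
ΔP/P ≈ +0.2089625 + 0.0233671875 = +0.2323296875
= +23.23296875%.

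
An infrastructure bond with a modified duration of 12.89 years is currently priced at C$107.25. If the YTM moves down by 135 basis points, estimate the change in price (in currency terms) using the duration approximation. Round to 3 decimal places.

Duration approximation: ΔP/P ≈ -D_mod · Δy = -12.89 × (-0.0135) = +0.174015.
ΔP ≈ 107.25 × (+0.174015) = +18.66310875.

+C$18.663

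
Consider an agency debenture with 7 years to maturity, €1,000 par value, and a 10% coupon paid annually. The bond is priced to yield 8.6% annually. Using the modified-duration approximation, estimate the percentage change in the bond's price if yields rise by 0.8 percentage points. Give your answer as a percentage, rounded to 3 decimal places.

-3.989%

Periodic yield y = 0.086. Modified duration first:
  t   CF        PV=CF/(1+0.086)^t    t·PV
  1       100.00        92.0810        92.0810
  2       100.00        84.7892       169.5783
  3       100.00        78.0747       234.2242
  4       100.00        71.8920       287.5681
  5       100.00        66.1989       330.9946
  6       100.00        60.9566       365.7399
  7     1,100.00       617.4246     4,321.9720
  Σ                  1,071.4171     5,802.1581
P = 1,071.4171; D_Mac = 5.41541 yrs; D_mod = 5.41541/(1+0.086) = 4.98656 yrs.
ΔP/P ≈ -D_mod · Δy = -4.98656 × (+0.008) = -0.039892 = -3.9892%.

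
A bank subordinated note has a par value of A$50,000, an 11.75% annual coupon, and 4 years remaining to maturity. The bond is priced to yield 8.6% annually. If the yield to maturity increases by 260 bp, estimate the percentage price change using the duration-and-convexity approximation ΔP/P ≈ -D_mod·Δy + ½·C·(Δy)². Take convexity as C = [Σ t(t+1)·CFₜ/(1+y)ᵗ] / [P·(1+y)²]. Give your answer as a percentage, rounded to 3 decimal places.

With y = 0.086:
  t   CF        PV=CF/(1+0.086)^t    t·PV        t(t+1)·PV
  1     5,875.00     5,409.7606     5,409.7606      10,819.5212
  2     5,875.00     4,981.3633     9,962.7267      29,888.1801
  3     5,875.00     4,586.8907    13,760.6722      55,042.6889
  4    55,875.00    40,169.6673   160,678.6693     803,393.3467
  Σ                 55,147.6820   189,811.8288     899,143.7368
P = 55,147.6820; D_Mac = 3.44188 yrs; D_mod = 3.16932 yrs; C = 13.82427.
Duration effect: -3.16932 × (+0.026) = -0.082402
Convexity effect: 0.5 × 13.82427 × (0.026)² = +0.0046726
ΔP/P ≈ -0.082402 + 0.0046726 = -0.077730 = -7.7730%.

-7.773%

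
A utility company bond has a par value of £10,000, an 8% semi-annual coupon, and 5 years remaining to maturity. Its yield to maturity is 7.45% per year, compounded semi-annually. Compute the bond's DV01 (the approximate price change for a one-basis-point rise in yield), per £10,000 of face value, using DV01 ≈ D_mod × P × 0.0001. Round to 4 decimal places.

£4.1682

Periodic yield y = 0.03725.
  t   CF        PV=CF/(1+0.03725)^t    t·PV
  1       400.00       385.6351       385.6351
  2       400.00       371.7861       743.5721
  3       400.00       358.4344     1,075.3031
  4       400.00       345.5622     1,382.2488
  5       400.00       333.1523     1,665.7613
  6       400.00       321.1880     1,927.1281
  7       400.00       309.6534     2,167.5740
  8       400.00       298.5331     2,388.2645
  9       400.00       287.8121     2,590.3086
  10   10,400.00     7,214.3782    72,143.7818
  Σ                 10,226.1347    86,469.5774
P = 10,226.1347; D_Mac = 8.45574 half-year periods = 4.22787 yrs; D_mod = 4.07604 yrs.
DV01 ≈ 4.07604 × 10,226.1347 × 0.0001 = 4.168213.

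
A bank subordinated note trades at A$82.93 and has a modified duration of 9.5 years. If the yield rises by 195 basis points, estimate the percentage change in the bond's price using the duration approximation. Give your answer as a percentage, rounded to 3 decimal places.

Duration approximation: ΔP/P ≈ -D_mod · Δy = -9.5 × (+0.0195) = -0.185250.
As a percentage: -18.5250%.

-18.525%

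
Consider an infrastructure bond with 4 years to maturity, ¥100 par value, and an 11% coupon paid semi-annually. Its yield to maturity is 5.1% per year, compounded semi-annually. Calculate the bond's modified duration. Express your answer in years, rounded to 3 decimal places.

Periodic yield y = 0.0255. First find Macaulay duration:
  t   CF        PV=CF/(1+0.0255)^t    t·PV
  1         5.50         5.3632         5.3632
  2         5.50         5.2299        10.4598
  3         5.50         5.0998        15.2995
  4         5.50         4.9730        19.8921
  5         5.50         4.8494        24.2468
  6         5.50         4.7288        28.3727
  7         5.50         4.6112        32.2783
  8       105.50        86.2516       690.0128
  Σ                    121.1069       825.9251
P = 121.1069; Macaulay duration = 825.9251 / 121.1069 = 6.81980 half-year periods = 3.40990 years.
Modified duration = D_Mac / (1 + y) = 3.40990 / 1.0255 = 3.32511 years.

3.325 years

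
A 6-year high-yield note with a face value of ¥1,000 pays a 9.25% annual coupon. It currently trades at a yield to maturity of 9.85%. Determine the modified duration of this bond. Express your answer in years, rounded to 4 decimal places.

4.4132 years

Periodic yield y = 0.0985. First find Macaulay duration:
  t   CF        PV=CF/(1+0.0985)^t    t·PV
  1        92.50        84.2057        84.2057
  2        92.50        76.6552       153.3104
  3        92.50        69.7817       209.3451
  4        92.50        63.5245       254.0981
  5        92.50        57.8284       289.1422
  6     1,092.50       621.7576     3,730.5454
  Σ                    973.7532     4,720.6469
P = 973.7532; Macaulay duration = 4,720.6469 / 973.7532 = 4.84789 years.
Modified duration = D_Mac / (1 + y) = 4.84789 / 1.0985 = 4.41319 years.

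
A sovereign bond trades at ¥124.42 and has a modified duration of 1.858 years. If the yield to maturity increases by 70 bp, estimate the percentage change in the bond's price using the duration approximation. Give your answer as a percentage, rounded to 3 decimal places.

Duration approximation: ΔP/P ≈ -D_mod · Δy = -1.858 × (+0.007) = -0.013006.
As a percentage: -1.3006%.

-1.301%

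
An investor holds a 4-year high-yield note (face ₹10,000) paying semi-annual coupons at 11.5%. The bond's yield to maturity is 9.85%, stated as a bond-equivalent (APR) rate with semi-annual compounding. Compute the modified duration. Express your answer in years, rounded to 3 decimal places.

3.180 years

Periodic yield y = 0.04925. First find Macaulay duration:
  t   CF        PV=CF/(1+0.04925)^t    t·PV
  1       575.00       548.0105       548.0105
  2       575.00       522.2878     1,044.5756
  3       575.00       497.7725     1,493.3175
  4       575.00       474.4079     1,897.6317
  5       575.00       452.1400     2,260.7001
  6       575.00       430.9173     2,585.5041
  7       575.00       410.6908     2,874.8358
  8    10,575.00     7,198.6085    57,588.8677
  Σ                 10,534.8354    70,293.4431
P = 10,534.8354; Macaulay duration = 70,293.4431 / 10,534.8354 = 6.67248 half-year periods = 3.33624 years.
Modified duration = D_Mac / (1 + y) = 3.33624 / 1.04925 = 3.17964 years.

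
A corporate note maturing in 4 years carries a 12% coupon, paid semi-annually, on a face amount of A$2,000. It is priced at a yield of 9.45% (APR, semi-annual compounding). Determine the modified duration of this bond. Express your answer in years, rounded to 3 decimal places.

Periodic yield y = 0.04725. First find Macaulay duration:
  t   CF        PV=CF/(1+0.04725)^t    t·PV
  1       120.00       114.5858       114.5858
  2       120.00       109.4159       218.8318
  3       120.00       104.4793       313.4378
  4       120.00        99.7654       399.0614
  5       120.00        95.2641       476.3206
  6       120.00        90.9660       545.7959
  7       120.00        86.8618       608.0324
  8     2,120.00     1,465.3215    11,722.5716
  Σ                  2,166.6597    14,398.6375
P = 2,166.6597; Macaulay duration = 14,398.6375 / 2,166.6597 = 6.64555 half-year periods = 3.32277 years.
Modified duration = D_Mac / (1 + y) = 3.32277 / 1.04725 = 3.17286 years.

3.173 years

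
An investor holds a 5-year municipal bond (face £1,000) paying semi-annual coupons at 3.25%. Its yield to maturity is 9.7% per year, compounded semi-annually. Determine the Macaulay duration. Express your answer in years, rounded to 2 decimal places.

Periodic yield y = 0.0485. Discount each cash flow and weight by its period:
  t   CF        PV=CF/(1+0.0485)^t    t·PV
  1        16.25        15.4983        15.4983
  2        16.25        14.7814        29.5629
  3        16.25        14.0977        42.2931
  4        16.25        13.4456        53.7823
  5        16.25        12.8236        64.1182
  6        16.25        12.2305        73.3828
  7        16.25        11.6647        81.6530
  8        16.25        11.1252        89.0012
  9        16.25        10.6105        95.4949
  10    1,016.25       632.8725     6,328.7248
  Σ                    749.1500     6,873.5114
Price P = Σ PV = 749.1500.
Macaulay duration = Σ(t·PV) / P = 6,873.5114 / 749.1500 = 9.17508 half-year periods.
In years: 9.17508 / 2 = 4.58754 years.

4.59 years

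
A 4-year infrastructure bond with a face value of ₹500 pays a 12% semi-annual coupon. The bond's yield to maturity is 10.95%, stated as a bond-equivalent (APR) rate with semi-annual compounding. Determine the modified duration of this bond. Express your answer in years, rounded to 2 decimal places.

3.13 years

Periodic yield y = 0.05475. First find Macaulay duration:
  t   CF        PV=CF/(1+0.05475)^t    t·PV
  1        30.00        28.4428        28.4428
  2        30.00        26.9664        53.9327
  3        30.00        25.5666        76.6997
  4        30.00        24.2395        96.9579
  5        30.00        22.9812       114.9062
  6        30.00        21.7883       130.7300
  7        30.00        20.6573       144.6014
  8       530.00       346.0028     2,768.0223
  Σ                    516.6449     3,414.2930
P = 516.6449; Macaulay duration = 3,414.2930 / 516.6449 = 6.60859 half-year periods = 3.30429 years.
Modified duration = D_Mac / (1 + y) = 3.30429 / 1.05475 = 3.13277 years.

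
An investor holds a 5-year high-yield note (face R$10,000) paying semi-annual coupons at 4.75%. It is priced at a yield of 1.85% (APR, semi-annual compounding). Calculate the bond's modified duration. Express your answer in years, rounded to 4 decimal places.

Periodic yield y = 0.00925. First find Macaulay duration:
  t   CF        PV=CF/(1+0.00925)^t    t·PV
  1       237.50       235.3233       235.3233
  2       237.50       233.1665       466.3329
  3       237.50       231.0294       693.0883
  4       237.50       228.9120       915.6480
  5       237.50       226.8140     1,134.0699
  6       237.50       224.7352     1,348.4111
  7       237.50       222.6754     1,558.7280
  8       237.50       220.6346     1,765.0765
  9       237.50       218.6124     1,967.5116
  10   10,237.50     9,336.9780    93,369.7797
  Σ                 11,378.8807   103,453.9694
P = 11,378.8807; Macaulay duration = 103,453.9694 / 11,378.8807 = 9.09175 half-year periods = 4.54588 years.
Modified duration = D_Mac / (1 + y) = 4.54588 / 1.00925 = 4.50421 years.

4.5042 years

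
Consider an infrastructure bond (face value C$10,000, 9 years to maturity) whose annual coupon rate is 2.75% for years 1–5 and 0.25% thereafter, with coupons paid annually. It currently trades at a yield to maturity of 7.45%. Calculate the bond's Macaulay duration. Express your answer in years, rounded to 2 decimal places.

7.92 years

Periodic yield y = 0.0745. Discount each cash flow and weight by its year:
  t   CF        PV=CF/(1+0.0745)^t    t·PV
  1       275.00       255.9330       255.9330
  2       275.00       238.1880       476.3760
  3       275.00       221.6733       665.0200
  4       275.00       206.3037       825.2148
  5       275.00       191.9997       959.9986
  6        25.00        16.2443        97.4659
  7        25.00        15.1180       105.8262
  8        25.00        14.0698       112.5586
  9    10,025.00     5,250.8136    47,257.3226
  Σ                  6,410.3435    50,755.7156
Price P = Σ PV = 6,410.3435.
Macaulay duration = Σ(t·PV) / P = 50,755.7156 / 6,410.3435 = 7.91778 years.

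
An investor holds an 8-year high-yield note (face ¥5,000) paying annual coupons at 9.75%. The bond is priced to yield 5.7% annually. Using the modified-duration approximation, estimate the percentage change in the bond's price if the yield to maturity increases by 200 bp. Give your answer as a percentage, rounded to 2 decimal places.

-11.63%

Periodic yield y = 0.057. Modified duration first:
  t   CF        PV=CF/(1+0.057)^t    t·PV
  1       487.50       461.2110       461.2110
  2       487.50       436.3396       872.6792
  3       487.50       412.8095     1,238.4284
  4       487.50       390.5482     1,562.1929
  5       487.50       369.4874     1,847.4372
  6       487.50       349.5624     2,097.3743
  7       487.50       330.7118     2,314.9827
  8     5,487.50     3,521.8807    28,175.0452
  Σ                  6,272.5506    38,569.3510
P = 6,272.5506; D_Mac = 6.14891 yrs; D_mod = 6.14891/(1+0.057) = 5.81732 yrs.
ΔP/P ≈ -D_mod · Δy = -5.81732 × (+0.02) = -0.116346 = -11.6346%.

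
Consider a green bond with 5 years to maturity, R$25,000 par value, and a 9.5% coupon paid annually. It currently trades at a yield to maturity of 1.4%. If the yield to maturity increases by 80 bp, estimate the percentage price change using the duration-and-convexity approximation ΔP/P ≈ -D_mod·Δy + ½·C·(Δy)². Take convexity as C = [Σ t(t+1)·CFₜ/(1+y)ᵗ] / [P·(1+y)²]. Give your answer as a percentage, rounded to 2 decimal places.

-3.34%

With y = 0.014:
  t   CF        PV=CF/(1+0.014)^t    t·PV        t(t+1)·PV
  1     2,375.00     2,342.2091     2,342.2091       4,684.4181
  2     2,375.00     2,309.8709     4,619.7418      13,859.2253
  3     2,375.00     2,277.9792     6,833.9375      27,335.7501
  4     2,375.00     2,246.5278     8,986.1111      44,930.5557
  5    27,375.00    25,536.6752   127,683.3760     766,100.2562
  Σ                 34,713.2621   150,465.3755     856,910.2054
P = 34,713.2621; D_Mac = 4.33452 yrs; D_mod = 4.27468 yrs; C = 24.00844.
Duration effect: -4.27468 × (+0.008) = -0.034197
Convexity effect: 0.5 × 24.00844 × (0.008)² = +0.0007683
ΔP/P ≈ -0.034197 + 0.0007683 = -0.033429 = -3.3429%.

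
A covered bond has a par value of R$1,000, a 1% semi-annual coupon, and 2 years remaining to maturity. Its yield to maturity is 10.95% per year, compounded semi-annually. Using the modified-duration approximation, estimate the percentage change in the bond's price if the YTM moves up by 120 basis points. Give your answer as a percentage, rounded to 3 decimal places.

-2.256%

Periodic yield y = 0.05475. Modified duration first:
  t   CF        PV=CF/(1+0.05475)^t    t·PV
  1         5.00         4.7405         4.7405
  2         5.00         4.4944         8.9888
  3         5.00         4.2611        12.7833
  4     1,005.00       812.0222     3,248.0890
  Σ                    825.5182     3,274.6015
P = 825.5182; D_Mac = 3.96672 half-year periods = 1.98336 yrs; D_mod = 1.98336/(1+0.05475) = 1.88041 yrs.
ΔP/P ≈ -D_mod · Δy = -1.88041 × (+0.012) = -0.022565 = -2.2565%.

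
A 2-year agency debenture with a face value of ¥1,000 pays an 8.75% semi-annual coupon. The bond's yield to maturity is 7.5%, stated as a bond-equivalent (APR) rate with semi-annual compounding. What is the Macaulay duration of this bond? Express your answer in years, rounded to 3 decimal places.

Periodic yield y = 0.0375. Discount each cash flow and weight by its period:
  t   CF        PV=CF/(1+0.0375)^t    t·PV
  1        43.75        42.1687        42.1687
  2        43.75        40.6445        81.2890
  3        43.75        39.1754       117.5263
  4     1,043.75       900.8325     3,603.3302
  Σ                  1,022.8212     3,844.3141
Price P = Σ PV = 1,022.8212.
Macaulay duration = Σ(t·PV) / P = 3,844.3141 / 1,022.8212 = 3.75854 half-year periods.
In years: 3.75854 / 2 = 1.87927 years.

1.879 years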